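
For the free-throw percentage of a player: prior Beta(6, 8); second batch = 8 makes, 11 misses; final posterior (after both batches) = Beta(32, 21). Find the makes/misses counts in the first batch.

Because Beta–binomial updating is additive in the counts, the combined data contributed (α_post−α_prior, β_post−β_prior) successes and failures.
Total across both batches: 32−6=26 makes, 21−8=13 misses.
Subtract the second batch: 26−8=18 makes and 13−11=2 misses.

18 makes and 2 misses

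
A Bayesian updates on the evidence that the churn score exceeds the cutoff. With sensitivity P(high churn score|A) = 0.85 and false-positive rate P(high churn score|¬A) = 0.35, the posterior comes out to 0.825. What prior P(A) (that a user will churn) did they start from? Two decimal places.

P(A) = 0.66

In odds form, posterior odds = prior odds × likelihood ratio, so prior odds = posterior odds ÷ LR.
Posterior odds = 0.825/(1−0.825) = 4.7143. LR = 0.85/0.35 = 2.4286.
Prior odds = 4.7143/2.4286 = 1.9412, so P(A) = 1.9412/(1+1.9412) ≈ 0.66.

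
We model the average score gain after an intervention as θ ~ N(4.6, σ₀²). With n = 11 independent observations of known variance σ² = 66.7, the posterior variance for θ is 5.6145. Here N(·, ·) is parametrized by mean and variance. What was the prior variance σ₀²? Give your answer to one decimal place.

σ₀² = 75.8

Posterior precision equals prior precision plus data precision: 1/σ_n² = 1/σ₀² + n/σ².
So 1/σ₀² = 1/5.6145 − 11/66.7 = 0.178110 − 0.164918 = 0.013192.
Hence σ₀² = 1/0.013192 ≈ 75.8.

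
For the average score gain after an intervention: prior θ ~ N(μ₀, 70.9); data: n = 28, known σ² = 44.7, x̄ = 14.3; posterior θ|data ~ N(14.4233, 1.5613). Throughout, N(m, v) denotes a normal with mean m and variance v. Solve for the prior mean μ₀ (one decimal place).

μ₀ = 19.9

The posterior mean is a precision-weighted average: μ_n = (τ₀μ₀ + τ_data·x̄)/(τ₀+τ_data), with τ₀=1/σ₀² and τ_data=n/σ².
Here τ₀ = 1/70.9 = 0.014104 and τ_data = 28/44.7 = 0.626398, so τ_n = 0.640502.
Rearranging for μ₀: μ₀ = (μ_n·τ_n − τ_data·x̄)/τ₀ = (14.4233·0.640502 − 0.626398·14.3) / 0.014104 = 0.280661/0.014104 ≈ 19.9.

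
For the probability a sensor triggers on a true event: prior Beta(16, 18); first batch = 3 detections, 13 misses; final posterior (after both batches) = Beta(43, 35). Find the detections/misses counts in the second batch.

24 detections and 4 misses

Because Beta–binomial updating is additive in the counts, the combined data contributed (α_post−α_prior, β_post−β_prior) successes and failures.
Total across both batches: 43−16=27 detections, 35−18=17 misses.
Subtract the first batch: 27−3=24 detections and 17−13=4 misses.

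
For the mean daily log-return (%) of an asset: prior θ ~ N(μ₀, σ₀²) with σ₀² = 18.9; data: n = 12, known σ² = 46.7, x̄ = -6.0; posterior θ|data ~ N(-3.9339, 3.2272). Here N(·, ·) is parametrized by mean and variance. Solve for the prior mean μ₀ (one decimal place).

μ₀ = 6.1

The posterior mean is a precision-weighted average: μ_n = (τ₀μ₀ + τ_data·x̄)/(τ₀+τ_data), with τ₀=1/σ₀² and τ_data=n/σ².
Here τ₀ = 1/18.9 = 0.052910 and τ_data = 12/46.7 = 0.256959, so τ_n = 0.309869.
Rearranging for μ₀: μ₀ = (μ_n·τ_n − τ_data·x̄)/τ₀ = (-3.9339·0.309869 − 0.256959·-6.0) / 0.052910 = 0.322760/0.052910 ≈ 6.1.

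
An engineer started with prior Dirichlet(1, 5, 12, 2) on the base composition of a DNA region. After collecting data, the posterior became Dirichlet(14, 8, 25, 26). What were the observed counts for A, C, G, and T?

For a Dirichlet(α) prior with multinomial counts c, the posterior is Dirichlet(α + c) componentwise.
Counts are posterior − prior componentwise: 14−1=13, 8−5=3, 25−12=13, 26−2=24.

counts (13, 3, 13, 24)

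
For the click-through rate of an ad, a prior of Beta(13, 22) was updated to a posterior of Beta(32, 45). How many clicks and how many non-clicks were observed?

A Beta(a, b) prior with s successes and f failures in binomial data gives a Beta(a+s, b+f) posterior.
Match parameters: s=32−13=19, f=45−22=23.

19 clicks and 23 non-clicks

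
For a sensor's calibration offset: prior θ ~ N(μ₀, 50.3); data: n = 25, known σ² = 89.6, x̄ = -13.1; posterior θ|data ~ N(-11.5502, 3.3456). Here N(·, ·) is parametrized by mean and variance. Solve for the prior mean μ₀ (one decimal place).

μ₀ = 10.2

The posterior mean is a precision-weighted average: μ_n = (τ₀μ₀ + τ_data·x̄)/(τ₀+τ_data), with τ₀=1/σ₀² and τ_data=n/σ².
Here τ₀ = 1/50.3 = 0.019881 and τ_data = 25/89.6 = 0.279018, so τ_n = 0.298899.
Rearranging for μ₀: μ₀ = (μ_n·τ_n − τ_data·x̄)/τ₀ = (-11.5502·0.298899 − 0.279018·-13.1) / 0.019881 = 0.202793/0.019881 ≈ 10.2.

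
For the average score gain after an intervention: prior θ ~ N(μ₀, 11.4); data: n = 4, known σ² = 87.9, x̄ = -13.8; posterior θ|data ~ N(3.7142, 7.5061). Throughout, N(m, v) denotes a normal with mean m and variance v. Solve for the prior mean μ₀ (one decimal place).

With known observation variance, the Normal–Normal posterior has precision τ_n = τ₀ + n/σ² and mean μ_n = (τ₀μ₀ + (n/σ²)x̄)/τ_n.
Here τ₀ = 1/11.4 = 0.087719 and τ_data = 4/87.9 = 0.045506, so τ_n = 0.133225.
Rearranging for μ₀: μ₀ = (μ_n·τ_n − τ_data·x̄)/τ₀ = (3.7142·0.133225 − 0.045506·-13.8) / 0.087719 = 1.122807/0.087719 ≈ 12.8.

μ₀ = 12.8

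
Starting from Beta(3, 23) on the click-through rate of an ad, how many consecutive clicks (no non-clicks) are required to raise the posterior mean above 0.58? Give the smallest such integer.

After k clicks and 0 non-clicks the posterior is Beta(3+k, 23), with mean (3+k)/(3+23+k).
Set (3+k)/(26+k) > 0.58 and solve: k > (0.58·26 − 3)/(1 − 0.58) = 28.762.
The smallest integer exceeding 28.762 is 29.

k = 29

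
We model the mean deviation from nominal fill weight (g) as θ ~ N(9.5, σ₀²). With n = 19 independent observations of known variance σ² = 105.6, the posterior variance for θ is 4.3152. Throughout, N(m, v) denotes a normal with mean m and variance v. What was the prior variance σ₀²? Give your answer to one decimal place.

For the Normal–Normal model with known σ², precisions add: τ_n = τ₀ + n/σ².
So 1/σ₀² = 1/4.3152 − 19/105.6 = 0.231739 − 0.179924 = 0.051815.
Hence σ₀² = 1/0.051815 ≈ 19.3.

σ₀² = 19.3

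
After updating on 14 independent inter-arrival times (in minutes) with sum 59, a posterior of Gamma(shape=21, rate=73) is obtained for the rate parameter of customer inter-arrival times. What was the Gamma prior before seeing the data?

For an exponential likelihood with a Gamma(α, β) prior on the rate, n observations with total T give posterior Gamma(α+n, β+T).
So α = 21 − 14 = 7 and β = 73 − 59 = 14.

Gamma(shape=7, rate=14)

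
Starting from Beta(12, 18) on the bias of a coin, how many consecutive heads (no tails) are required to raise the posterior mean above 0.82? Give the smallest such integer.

After k heads and 0 tails the posterior is Beta(12+k, 18), with mean (12+k)/(12+18+k).
Set (12+k)/(30+k) > 0.82 and solve: k > (0.82·30 − 12)/(1 − 0.82) = 70.000.
The smallest integer exceeding 70.000 is 71, and checking k=71: (83)/(101) = 0.8218 > 0.82.

k = 71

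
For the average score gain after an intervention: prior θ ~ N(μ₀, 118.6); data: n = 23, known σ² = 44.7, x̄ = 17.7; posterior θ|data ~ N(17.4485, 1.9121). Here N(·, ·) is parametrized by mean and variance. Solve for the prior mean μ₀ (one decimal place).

μ₀ = 2.1

With known observation variance, the Normal–Normal posterior has precision τ_n = τ₀ + n/σ² and mean μ_n = (τ₀μ₀ + (n/σ²)x̄)/τ_n.
Here τ₀ = 1/118.6 = 0.008432 and τ_data = 23/44.7 = 0.514541, so τ_n = 0.522973.
Rearranging for μ₀: μ₀ = (μ_n·τ_n − τ_data·x̄)/τ₀ = (17.4485·0.522973 − 0.514541·17.7) / 0.008432 = 0.017719/0.008432 ≈ 2.1.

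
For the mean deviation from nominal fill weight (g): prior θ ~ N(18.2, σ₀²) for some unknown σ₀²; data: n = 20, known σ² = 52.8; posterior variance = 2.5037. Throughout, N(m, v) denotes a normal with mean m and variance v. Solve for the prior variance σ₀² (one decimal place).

For the Normal–Normal model with known σ², precisions add: τ_n = τ₀ + n/σ².
So 1/σ₀² = 1/2.5037 − 20/52.8 = 0.399409 − 0.378788 = 0.020621.
Hence σ₀² = 1/0.020621 ≈ 48.5.

σ₀² = 48.5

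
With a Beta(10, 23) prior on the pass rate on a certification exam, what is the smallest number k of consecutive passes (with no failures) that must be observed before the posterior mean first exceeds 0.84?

k = 111

After k passes and 0 failures the posterior is Beta(10+k, 23), with mean (10+k)/(10+23+k).
Set (10+k)/(33+k) > 0.84 and solve: k > (0.84·33 − 10)/(1 − 0.84) = 110.750.
The smallest integer exceeding 110.750 is 111, and checking k=111: (121)/(144) = 0.8403 > 0.84.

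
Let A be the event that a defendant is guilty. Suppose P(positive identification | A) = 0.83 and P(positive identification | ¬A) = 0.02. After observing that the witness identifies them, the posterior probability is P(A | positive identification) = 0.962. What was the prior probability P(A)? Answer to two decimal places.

Bayes' rule in odds form gives O(A|E) = O(A)·[P(E|A)/P(E|¬A)], hence O(A) = O(A|E)/LR.
Posterior odds = 0.962/(1−0.962) = 25.3158. LR = 0.83/0.02 = 41.5000.
Prior odds = 25.3158/41.5000 = 0.6100, so P(A) = 0.6100/(1+0.6100) ≈ 0.38.

P(A) = 0.38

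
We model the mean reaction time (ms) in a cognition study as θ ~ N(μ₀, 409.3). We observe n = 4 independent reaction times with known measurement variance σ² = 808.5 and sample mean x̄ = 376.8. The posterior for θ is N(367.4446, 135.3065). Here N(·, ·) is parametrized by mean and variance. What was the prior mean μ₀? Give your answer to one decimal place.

With known observation variance, the Normal–Normal posterior has precision τ_n = τ₀ + n/σ² and mean μ_n = (τ₀μ₀ + (n/σ²)x̄)/τ_n.
Here τ₀ = 1/409.3 = 0.002443 and τ_data = 4/808.5 = 0.004947, so τ_n = 0.007390.
Rearranging for μ₀: μ₀ = (μ_n·τ_n − τ_data·x̄)/τ₀ = (367.4446·0.007390 − 0.004947·376.8) / 0.002443 = 0.851386/0.002443 ≈ 348.5.

μ₀ = 348.5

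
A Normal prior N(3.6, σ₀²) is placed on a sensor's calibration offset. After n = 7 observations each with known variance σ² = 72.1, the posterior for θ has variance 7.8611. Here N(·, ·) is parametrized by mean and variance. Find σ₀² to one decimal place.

σ₀² = 33.2

For the Normal–Normal model with known σ², precisions add: τ_n = τ₀ + n/σ².
So 1/σ₀² = 1/7.8611 − 7/72.1 = 0.127209 − 0.097087 = 0.030122.
Hence σ₀² = 1/0.030122 ≈ 33.2.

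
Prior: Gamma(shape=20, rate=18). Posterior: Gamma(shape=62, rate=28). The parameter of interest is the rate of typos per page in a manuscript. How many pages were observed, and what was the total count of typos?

A Gamma(α, β) prior (rate parametrization) on a Poisson rate with n observations summing to S gives posterior Gamma(α+S, β+n).
Matching: Σxᵢ = 62 − 20 = 42 and n = 28 − 18 = 10.

n = 10 pages with total 42 typos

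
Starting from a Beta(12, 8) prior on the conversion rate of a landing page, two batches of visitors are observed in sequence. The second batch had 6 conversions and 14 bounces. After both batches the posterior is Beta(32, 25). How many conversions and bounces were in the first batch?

14 conversions and 3 bounces

Because Beta–binomial updating is additive in the counts, the combined data contributed (α_post−α_prior, β_post−β_prior) successes and failures.
Total across both batches: 32−12=20 conversions, 25−8=17 bounces.
Subtract the second batch: 20−6=14 conversions and 17−14=3 bounces.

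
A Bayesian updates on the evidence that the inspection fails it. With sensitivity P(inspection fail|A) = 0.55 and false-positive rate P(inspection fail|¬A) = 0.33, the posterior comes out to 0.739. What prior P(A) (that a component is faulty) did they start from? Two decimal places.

P(A) = 0.63

Bayes' rule in odds form gives O(A|E) = O(A)·[P(E|A)/P(E|¬A)], hence O(A) = O(A|E)/LR.
Posterior odds = 0.739/(1−0.739) = 2.8314. LR = 0.55/0.33 = 1.6667.
Prior odds = 2.8314/1.6667 = 1.6988, so P(A) = 1.6988/(1+1.6988) ≈ 0.63.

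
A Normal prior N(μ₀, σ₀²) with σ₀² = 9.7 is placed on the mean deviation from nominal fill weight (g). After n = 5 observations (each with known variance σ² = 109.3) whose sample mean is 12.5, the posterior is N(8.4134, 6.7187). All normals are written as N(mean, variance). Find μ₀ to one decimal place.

μ₀ = 6.6

The posterior mean is a precision-weighted average: μ_n = (τ₀μ₀ + τ_data·x̄)/(τ₀+τ_data), with τ₀=1/σ₀² and τ_data=n/σ².
Here τ₀ = 1/9.7 = 0.103093 and τ_data = 5/109.3 = 0.045746, so τ_n = 0.148839.
Rearranging for μ₀: μ₀ = (μ_n·τ_n − τ_data·x̄)/τ₀ = (8.4134·0.148839 − 0.045746·12.5) / 0.103093 = 0.680417/0.103093 ≈ 6.6.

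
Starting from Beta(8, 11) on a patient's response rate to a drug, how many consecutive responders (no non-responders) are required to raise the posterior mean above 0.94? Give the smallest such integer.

After k responders and 0 non-responders the posterior is Beta(8+k, 11), with mean (8+k)/(8+11+k).
Set (8+k)/(19+k) > 0.94 and solve: k > (0.94·19 − 8)/(1 − 0.94) = 164.333.
The smallest integer exceeding 164.333 is 165.

k = 165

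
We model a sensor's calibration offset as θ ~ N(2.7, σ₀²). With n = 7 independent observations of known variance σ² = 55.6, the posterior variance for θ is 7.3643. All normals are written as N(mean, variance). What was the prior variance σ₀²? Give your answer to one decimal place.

For the Normal–Normal model with known σ², precisions add: τ_n = τ₀ + n/σ².
So 1/σ₀² = 1/7.3643 − 7/55.6 = 0.135790 − 0.125899 = 0.009891.
Hence σ₀² = 1/0.009891 ≈ 101.1.

σ₀² = 101.1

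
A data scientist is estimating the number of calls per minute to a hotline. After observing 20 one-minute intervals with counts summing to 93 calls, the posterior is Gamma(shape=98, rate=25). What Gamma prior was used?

Gamma(shape=5, rate=5)

Gamma–Poisson conjugacy: posterior shape = α + Σxᵢ, posterior rate = β + n.
So α = 98 − 93 = 5 and β = 25 − 20 = 5.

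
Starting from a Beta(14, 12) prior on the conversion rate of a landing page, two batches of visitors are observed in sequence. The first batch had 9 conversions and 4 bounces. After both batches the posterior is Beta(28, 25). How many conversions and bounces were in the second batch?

Because Beta–binomial updating is additive in the counts, the combined data contributed (α_post−α_prior, β_post−β_prior) successes and failures.
Total across both batches: 28−14=14 conversions, 25−12=13 bounces.
Subtract the first batch: 14−9=5 conversions and 13−4=9 bounces.

5 conversions and 9 bounces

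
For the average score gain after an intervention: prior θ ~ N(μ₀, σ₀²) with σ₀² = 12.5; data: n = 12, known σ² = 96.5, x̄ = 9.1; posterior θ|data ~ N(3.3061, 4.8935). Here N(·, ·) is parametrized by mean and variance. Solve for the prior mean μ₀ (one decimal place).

The posterior mean is a precision-weighted average: μ_n = (τ₀μ₀ + τ_data·x̄)/(τ₀+τ_data), with τ₀=1/σ₀² and τ_data=n/σ².
Here τ₀ = 1/12.5 = 0.080000 and τ_data = 12/96.5 = 0.124352, so τ_n = 0.204352.
Rearranging for μ₀: μ₀ = (μ_n·τ_n − τ_data·x̄)/τ₀ = (3.3061·0.204352 − 0.124352·9.1) / 0.080000 = -0.455995/0.080000 ≈ -5.7.

μ₀ = -5.7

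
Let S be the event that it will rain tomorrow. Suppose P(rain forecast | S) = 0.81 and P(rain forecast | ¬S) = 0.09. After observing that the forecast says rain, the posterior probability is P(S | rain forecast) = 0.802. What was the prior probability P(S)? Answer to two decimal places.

P(S) = 0.31

Bayes' rule in odds form gives O(S|E) = O(S)·[P(E|S)/P(E|¬S)], hence O(S) = O(S|E)/LR.
Posterior odds = 0.802/(1−0.802) = 4.0505. LR = 0.81/0.09 = 9.0000.
Prior odds = 4.0505/9.0000 = 0.4501, so P(S) = 0.4501/(1+0.4501) ≈ 0.31.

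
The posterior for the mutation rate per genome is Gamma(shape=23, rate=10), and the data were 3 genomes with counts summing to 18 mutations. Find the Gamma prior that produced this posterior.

Gamma–Poisson conjugacy: posterior shape = α + Σxᵢ, posterior rate = β + n.
So α = 23 − 18 = 5 and β = 10 − 3 = 7.

Gamma(shape=5, rate=7)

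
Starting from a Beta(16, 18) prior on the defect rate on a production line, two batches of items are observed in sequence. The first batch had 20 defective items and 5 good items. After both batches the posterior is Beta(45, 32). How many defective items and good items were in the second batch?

9 defective items and 9 good items

Because Beta–binomial updating is additive in the counts, the combined data contributed (α_post−α_prior, β_post−β_prior) successes and failures.
Total across both batches: 45−16=29 defective items, 32−18=14 good items.
Subtract the first batch: 29−20=9 defective items and 14−5=9 good items.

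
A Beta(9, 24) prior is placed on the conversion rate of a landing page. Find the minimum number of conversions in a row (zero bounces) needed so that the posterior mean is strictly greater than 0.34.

After k conversions and 0 bounces the posterior is Beta(9+k, 24), with mean (9+k)/(9+24+k).
Set (9+k)/(33+k) > 0.34 and solve: k > (0.34·33 − 9)/(1 − 0.34) = 3.364.
The smallest integer exceeding 3.364 is 4.

k = 4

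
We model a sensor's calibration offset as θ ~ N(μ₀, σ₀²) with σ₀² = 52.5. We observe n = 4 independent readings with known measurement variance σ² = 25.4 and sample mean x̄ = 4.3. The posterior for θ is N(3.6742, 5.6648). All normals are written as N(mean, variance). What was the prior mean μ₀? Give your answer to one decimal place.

The posterior mean is a precision-weighted average: μ_n = (τ₀μ₀ + τ_data·x̄)/(τ₀+τ_data), with τ₀=1/σ₀² and τ_data=n/σ².
Here τ₀ = 1/52.5 = 0.019048 and τ_data = 4/25.4 = 0.157480, so τ_n = 0.176528.
Rearranging for μ₀: μ₀ = (μ_n·τ_n − τ_data·x̄)/τ₀ = (3.6742·0.176528 − 0.157480·4.3) / 0.019048 = -0.028565/0.019048 ≈ -1.5.

μ₀ = -1.5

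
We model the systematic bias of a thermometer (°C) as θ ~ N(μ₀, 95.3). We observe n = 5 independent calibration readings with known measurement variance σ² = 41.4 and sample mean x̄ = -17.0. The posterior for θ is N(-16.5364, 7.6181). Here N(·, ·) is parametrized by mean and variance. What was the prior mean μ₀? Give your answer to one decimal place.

μ₀ = -11.2

With known observation variance, the Normal–Normal posterior has precision τ_n = τ₀ + n/σ² and mean μ_n = (τ₀μ₀ + (n/σ²)x̄)/τ_n.
Here τ₀ = 1/95.3 = 0.010493 and τ_data = 5/41.4 = 0.120773, so τ_n = 0.131266.
Rearranging for μ₀: μ₀ = (μ_n·τ_n − τ_data·x̄)/τ₀ = (-16.5364·0.131266 − 0.120773·-17.0) / 0.010493 = -0.117526/0.010493 ≈ -11.2.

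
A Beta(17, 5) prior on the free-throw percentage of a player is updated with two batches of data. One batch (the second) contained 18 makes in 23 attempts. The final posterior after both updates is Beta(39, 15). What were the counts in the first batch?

Sequential conjugate updates are equivalent to a single update on the pooled data, so total successes = posterior α − prior α and total failures = posterior β − prior β.
Total across both batches: 39−17=22 makes, 15−5=10 misses.
Subtract the second batch: 22−18=4 makes and 10−5=5 misses.

4 makes and 5 misses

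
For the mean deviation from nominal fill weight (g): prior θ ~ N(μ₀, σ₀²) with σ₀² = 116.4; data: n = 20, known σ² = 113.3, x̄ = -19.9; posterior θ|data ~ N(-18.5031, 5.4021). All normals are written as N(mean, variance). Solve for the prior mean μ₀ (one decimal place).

μ₀ = 10.2

The posterior mean is a precision-weighted average: μ_n = (τ₀μ₀ + τ_data·x̄)/(τ₀+τ_data), with τ₀=1/σ₀² and τ_data=n/σ².
Here τ₀ = 1/116.4 = 0.008591 and τ_data = 20/113.3 = 0.176523, so τ_n = 0.185114.
Rearranging for μ₀: μ₀ = (μ_n·τ_n − τ_data·x̄)/τ₀ = (-18.5031·0.185114 − 0.176523·-19.9) / 0.008591 = 0.087625/0.008591 ≈ 10.2.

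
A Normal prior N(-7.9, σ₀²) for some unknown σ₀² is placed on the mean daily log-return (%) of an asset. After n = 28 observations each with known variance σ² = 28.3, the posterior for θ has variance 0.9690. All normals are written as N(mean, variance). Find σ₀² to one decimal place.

Posterior precision equals prior precision plus data precision: 1/σ_n² = 1/σ₀² + n/σ².
So 1/σ₀² = 1/0.9690 − 28/28.3 = 1.031992 − 0.989399 = 0.042593.
Hence σ₀² = 1/0.042593 ≈ 23.5.

σ₀² = 23.5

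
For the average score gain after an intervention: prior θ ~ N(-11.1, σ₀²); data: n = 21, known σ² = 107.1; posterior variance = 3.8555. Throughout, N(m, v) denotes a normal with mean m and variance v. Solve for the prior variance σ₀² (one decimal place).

Posterior precision equals prior precision plus data precision: 1/σ_n² = 1/σ₀² + n/σ².
So 1/σ₀² = 1/3.8555 − 21/107.1 = 0.259370 − 0.196078 = 0.063292.
Hence σ₀² = 1/0.063292 ≈ 15.8.

σ₀² = 15.8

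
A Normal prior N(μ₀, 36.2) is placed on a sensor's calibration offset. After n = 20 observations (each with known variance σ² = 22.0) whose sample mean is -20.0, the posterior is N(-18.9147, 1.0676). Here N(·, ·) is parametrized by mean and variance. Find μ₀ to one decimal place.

μ₀ = 16.8

With known observation variance, the Normal–Normal posterior has precision τ_n = τ₀ + n/σ² and mean μ_n = (τ₀μ₀ + (n/σ²)x̄)/τ_n.
Here τ₀ = 1/36.2 = 0.027624 and τ_data = 20/22.0 = 0.909091, so τ_n = 0.936715.
Rearranging for μ₀: μ₀ = (μ_n·τ_n − τ_data·x̄)/τ₀ = (-18.9147·0.936715 − 0.909091·-20.0) / 0.027624 = 0.464137/0.027624 ≈ 16.8.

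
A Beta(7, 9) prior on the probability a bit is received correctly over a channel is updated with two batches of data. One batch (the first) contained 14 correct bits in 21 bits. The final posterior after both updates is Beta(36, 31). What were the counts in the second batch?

Sequential conjugate updates are equivalent to a single update on the pooled data, so total successes = posterior α − prior α and total failures = posterior β − prior β.
Total across both batches: 36−7=29 correct bits, 31−9=22 errors.
Subtract the first batch: 29−14=15 correct bits and 22−7=15 errors.

15 correct bits and 15 errors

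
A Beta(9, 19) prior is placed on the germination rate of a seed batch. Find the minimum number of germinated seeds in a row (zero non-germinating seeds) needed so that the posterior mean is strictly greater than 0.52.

k = 12

After k germinated seeds and 0 non-germinating seeds the posterior is Beta(9+k, 19), with mean (9+k)/(9+19+k).
Set (9+k)/(28+k) > 0.52 and solve: k > (0.52·28 − 9)/(1 − 0.52) = 11.583.
The smallest integer exceeding 11.583 is 12.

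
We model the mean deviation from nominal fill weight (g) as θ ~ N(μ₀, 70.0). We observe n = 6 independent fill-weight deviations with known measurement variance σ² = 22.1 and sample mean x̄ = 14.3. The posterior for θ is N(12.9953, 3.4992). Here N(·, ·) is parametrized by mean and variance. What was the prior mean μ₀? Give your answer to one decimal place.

μ₀ = -11.8

With known observation variance, the Normal–Normal posterior has precision τ_n = τ₀ + n/σ² and mean μ_n = (τ₀μ₀ + (n/σ²)x̄)/τ_n.
Here τ₀ = 1/70.0 = 0.014286 and τ_data = 6/22.1 = 0.271493, so τ_n = 0.285779.
Rearranging for μ₀: μ₀ = (μ_n·τ_n − τ_data·x̄)/τ₀ = (12.9953·0.285779 − 0.271493·14.3) / 0.014286 = -0.168566/0.014286 ≈ -11.8.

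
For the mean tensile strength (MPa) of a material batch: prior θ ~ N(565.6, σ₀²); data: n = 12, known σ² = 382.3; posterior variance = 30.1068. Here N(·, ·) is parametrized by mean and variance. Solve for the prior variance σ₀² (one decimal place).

σ₀² = 547.6

Posterior precision equals prior precision plus data precision: 1/σ_n² = 1/σ₀² + n/σ².
So 1/σ₀² = 1/30.1068 − 12/382.3 = 0.033215 − 0.031389 = 0.001826.
Hence σ₀² = 1/0.001826 ≈ 547.6.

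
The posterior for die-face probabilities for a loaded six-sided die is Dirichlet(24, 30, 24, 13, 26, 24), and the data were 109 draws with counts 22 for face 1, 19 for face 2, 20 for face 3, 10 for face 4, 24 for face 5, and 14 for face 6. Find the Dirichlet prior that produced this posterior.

Dirichlet(2, 11, 4, 3, 2, 10)

For a Dirichlet(α) prior with multinomial counts c, the posterior is Dirichlet(α + c) componentwise.
Subtract each count from the matching posterior parameter: 24−22=2, 30−19=11, 24−20=4, 13−10=3, 26−24=2, 24−14=10.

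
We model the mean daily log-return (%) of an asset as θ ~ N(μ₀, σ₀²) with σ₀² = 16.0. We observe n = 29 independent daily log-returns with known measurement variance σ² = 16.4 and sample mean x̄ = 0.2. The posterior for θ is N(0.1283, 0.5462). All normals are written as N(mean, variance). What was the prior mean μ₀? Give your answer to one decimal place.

The posterior mean is a precision-weighted average: μ_n = (τ₀μ₀ + τ_data·x̄)/(τ₀+τ_data), with τ₀=1/σ₀² and τ_data=n/σ².
Here τ₀ = 1/16.0 = 0.062500 and τ_data = 29/16.4 = 1.768293, so τ_n = 1.830793.
Rearranging for μ₀: μ₀ = (μ_n·τ_n − τ_data·x̄)/τ₀ = (0.1283·1.830793 − 1.768293·0.2) / 0.062500 = -0.118768/0.062500 ≈ -1.9.

μ₀ = -1.9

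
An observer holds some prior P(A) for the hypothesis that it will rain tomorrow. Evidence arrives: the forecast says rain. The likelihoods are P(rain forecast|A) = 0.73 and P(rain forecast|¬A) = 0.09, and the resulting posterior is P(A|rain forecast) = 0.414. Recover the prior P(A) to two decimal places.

Bayes' rule in odds form gives O(A|E) = O(A)·[P(E|A)/P(E|¬A)], hence O(A) = O(A|E)/LR.
Posterior odds = 0.414/(1−0.414) = 0.7065. LR = 0.73/0.09 = 8.1111.
Prior odds = 0.7065/8.1111 = 0.0871, so P(A) = 0.0871/(1+0.0871) ≈ 0.08.

P(A) = 0.08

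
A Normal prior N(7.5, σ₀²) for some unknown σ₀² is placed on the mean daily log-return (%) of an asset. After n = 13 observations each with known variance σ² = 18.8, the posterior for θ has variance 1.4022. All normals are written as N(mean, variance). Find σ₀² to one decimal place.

σ₀² = 46.1

For the Normal–Normal model with known σ², precisions add: τ_n = τ₀ + n/σ².
So 1/σ₀² = 1/1.4022 − 13/18.8 = 0.713165 − 0.691489 = 0.021676.
Hence σ₀² = 1/0.021676 ≈ 46.1.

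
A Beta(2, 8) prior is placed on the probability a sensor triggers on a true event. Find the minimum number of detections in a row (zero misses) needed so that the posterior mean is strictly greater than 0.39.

After k detections and 0 misses the posterior is Beta(2+k, 8), with mean (2+k)/(2+8+k).
Set (2+k)/(10+k) > 0.39 and solve: k > (0.39·10 − 2)/(1 − 0.39) = 3.115.
The smallest integer exceeding 3.115 is 4, and checking k=4: (6)/(14) = 0.4286 > 0.39.

k = 4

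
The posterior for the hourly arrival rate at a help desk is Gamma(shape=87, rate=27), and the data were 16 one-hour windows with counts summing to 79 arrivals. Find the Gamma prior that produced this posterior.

Gamma–Poisson conjugacy: posterior shape = α + Σxᵢ, posterior rate = β + n.
So α = 87 − 79 = 8 and β = 27 − 16 = 11.

Gamma(shape=8, rate=11)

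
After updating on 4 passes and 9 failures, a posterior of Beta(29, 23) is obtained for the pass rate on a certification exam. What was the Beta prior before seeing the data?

Under Beta–binomial conjugacy the posterior parameters are (α+s, β+f).
So α = 29 − 4 = 25 and β = 23 − 9 = 14.

Beta(25, 14)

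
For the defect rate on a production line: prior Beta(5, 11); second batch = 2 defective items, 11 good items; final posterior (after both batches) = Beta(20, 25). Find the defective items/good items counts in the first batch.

13 defective items and 3 good items

Sequential conjugate updates are equivalent to a single update on the pooled data, so total successes = posterior α − prior α and total failures = posterior β − prior β.
Total across both batches: 20−5=15 defective items, 25−11=14 good items.
Subtract the second batch: 15−2=13 defective items and 14−11=3 good items.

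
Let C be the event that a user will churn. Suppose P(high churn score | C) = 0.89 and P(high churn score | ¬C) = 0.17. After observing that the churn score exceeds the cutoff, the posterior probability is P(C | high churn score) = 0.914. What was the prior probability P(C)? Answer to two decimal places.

P(C) = 0.67

In odds form, posterior odds = prior odds × likelihood ratio, so prior odds = posterior odds ÷ LR.
Posterior odds = 0.914/(1−0.914) = 10.6279. LR = 0.89/0.17 = 5.2353.
Prior odds = 10.6279/5.2353 = 2.0300, so P(C) = 2.0300/(1+2.0300) ≈ 0.67.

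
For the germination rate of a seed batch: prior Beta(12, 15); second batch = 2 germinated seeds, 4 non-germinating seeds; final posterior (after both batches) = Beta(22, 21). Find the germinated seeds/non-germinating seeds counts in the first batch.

8 germinated seeds and 2 non-germinating seeds

Sequential conjugate updates are equivalent to a single update on the pooled data, so total successes = posterior α − prior α and total failures = posterior β − prior β.
Total across both batches: 22−12=10 germinated seeds, 21−15=6 non-germinating seeds.
Subtract the second batch: 10−2=8 germinated seeds and 6−4=2 non-germinating seeds.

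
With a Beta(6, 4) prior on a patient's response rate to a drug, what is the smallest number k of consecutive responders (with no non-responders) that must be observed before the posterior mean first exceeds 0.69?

k = 3

After k responders and 0 non-responders the posterior is Beta(6+k, 4), with mean (6+k)/(6+4+k).
Set (6+k)/(10+k) > 0.69 and solve: k > (0.69·10 − 6)/(1 − 0.69) = 2.903.
The smallest integer exceeding 2.903 is 3.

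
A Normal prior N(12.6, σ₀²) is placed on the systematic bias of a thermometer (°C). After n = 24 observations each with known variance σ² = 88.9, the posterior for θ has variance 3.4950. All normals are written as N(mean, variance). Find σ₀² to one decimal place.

Posterior precision equals prior precision plus data precision: 1/σ_n² = 1/σ₀² + n/σ².
So 1/σ₀² = 1/3.4950 − 24/88.9 = 0.286123 − 0.269966 = 0.016157.
Hence σ₀² = 1/0.016157 ≈ 61.9.

σ₀² = 61.9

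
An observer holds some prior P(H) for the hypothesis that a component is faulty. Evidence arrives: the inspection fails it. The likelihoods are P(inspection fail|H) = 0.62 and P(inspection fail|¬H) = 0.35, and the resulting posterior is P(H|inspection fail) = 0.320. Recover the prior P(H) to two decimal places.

In odds form, posterior odds = prior odds × likelihood ratio, so prior odds = posterior odds ÷ LR.
Posterior odds = 0.320/(1−0.320) = 0.4706. LR = 0.62/0.35 = 1.7714.
Prior odds = 0.4706/1.7714 = 0.2657, so P(H) = 0.2657/(1+0.2657) ≈ 0.21.

P(H) = 0.21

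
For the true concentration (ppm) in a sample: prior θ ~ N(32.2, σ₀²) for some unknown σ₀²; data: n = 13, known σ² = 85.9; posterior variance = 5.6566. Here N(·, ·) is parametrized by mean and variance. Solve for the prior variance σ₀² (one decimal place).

σ₀² = 39.3

For the Normal–Normal model with known σ², precisions add: τ_n = τ₀ + n/σ².
So 1/σ₀² = 1/5.6566 − 13/85.9 = 0.176785 − 0.151339 = 0.025446.
Hence σ₀² = 1/0.025446 ≈ 39.3.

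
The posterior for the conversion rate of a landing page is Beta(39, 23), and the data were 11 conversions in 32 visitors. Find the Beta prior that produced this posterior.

A Beta(α, β) prior with s successes and f failures in binomial data gives a Beta(α+s, β+f) posterior.
Subtract the data counts: 39−11=28, 23−21=2.

Beta(28, 2)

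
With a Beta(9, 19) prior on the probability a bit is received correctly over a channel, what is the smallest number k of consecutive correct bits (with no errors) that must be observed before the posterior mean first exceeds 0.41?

k = 5

After k correct bits and 0 errors the posterior is Beta(9+k, 19), with mean (9+k)/(9+19+k).
Set (9+k)/(28+k) > 0.41 and solve: k > (0.41·28 − 9)/(1 − 0.41) = 4.203.
The smallest integer exceeding 4.203 is 5.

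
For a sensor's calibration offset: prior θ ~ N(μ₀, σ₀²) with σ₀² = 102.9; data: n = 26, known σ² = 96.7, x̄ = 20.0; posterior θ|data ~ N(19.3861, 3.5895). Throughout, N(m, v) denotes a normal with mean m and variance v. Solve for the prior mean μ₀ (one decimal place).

The posterior mean is a precision-weighted average: μ_n = (τ₀μ₀ + τ_data·x̄)/(τ₀+τ_data), with τ₀=1/σ₀² and τ_data=n/σ².
Here τ₀ = 1/102.9 = 0.009718 and τ_data = 26/96.7 = 0.268873, so τ_n = 0.278591.
Rearranging for μ₀: μ₀ = (μ_n·τ_n − τ_data·x̄)/τ₀ = (19.3861·0.278591 − 0.268873·20.0) / 0.009718 = 0.023333/0.009718 ≈ 2.4.

μ₀ = 2.4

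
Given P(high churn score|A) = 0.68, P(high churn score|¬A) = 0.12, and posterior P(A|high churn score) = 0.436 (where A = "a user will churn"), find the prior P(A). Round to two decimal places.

P(A) = 0.12

In odds form, posterior odds = prior odds × likelihood ratio, so prior odds = posterior odds ÷ LR.
Posterior odds = 0.436/(1−0.436) = 0.7730. LR = 0.68/0.12 = 5.6667.
Prior odds = 0.7730/5.6667 = 0.1364, so P(A) = 0.1364/(1+0.1364) ≈ 0.12.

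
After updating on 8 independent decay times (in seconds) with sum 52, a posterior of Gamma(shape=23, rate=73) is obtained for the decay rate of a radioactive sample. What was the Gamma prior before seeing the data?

For an exponential likelihood with a Gamma(α, β) prior on the rate, n observations with total T give posterior Gamma(α+n, β+T).
So α = 23 − 8 = 15 and β = 73 − 52 = 21.

Gamma(shape=15, rate=21)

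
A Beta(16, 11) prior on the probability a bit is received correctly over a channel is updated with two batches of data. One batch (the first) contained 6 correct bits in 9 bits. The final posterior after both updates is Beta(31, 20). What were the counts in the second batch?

9 correct bits and 6 errors

Sequential conjugate updates are equivalent to a single update on the pooled data, so total successes = posterior α − prior α and total failures = posterior β − prior β.
Total across both batches: 31−16=15 correct bits, 20−11=9 errors.
Subtract the first batch: 15−6=9 correct bits and 9−3=6 errors.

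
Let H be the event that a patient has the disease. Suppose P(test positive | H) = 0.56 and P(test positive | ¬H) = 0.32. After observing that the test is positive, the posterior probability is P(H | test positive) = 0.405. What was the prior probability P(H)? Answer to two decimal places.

In odds form, posterior odds = prior odds × likelihood ratio, so prior odds = posterior odds ÷ LR.
Posterior odds = 0.405/(1−0.405) = 0.6807. LR = 0.56/0.32 = 1.7500.
Prior odds = 0.6807/1.7500 = 0.3890, so P(H) = 0.3890/(1+0.3890) ≈ 0.28.

P(H) = 0.28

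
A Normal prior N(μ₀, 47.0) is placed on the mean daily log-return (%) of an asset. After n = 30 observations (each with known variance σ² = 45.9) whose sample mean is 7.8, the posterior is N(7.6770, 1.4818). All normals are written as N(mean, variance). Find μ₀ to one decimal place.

With known observation variance, the Normal–Normal posterior has precision τ_n = τ₀ + n/σ² and mean μ_n = (τ₀μ₀ + (n/σ²)x̄)/τ_n.
Here τ₀ = 1/47.0 = 0.021277 and τ_data = 30/45.9 = 0.653595, so τ_n = 0.674872.
Rearranging for μ₀: μ₀ = (μ_n·τ_n − τ_data·x̄)/τ₀ = (7.6770·0.674872 − 0.653595·7.8) / 0.021277 = 0.082951/0.021277 ≈ 3.9.

μ₀ = 3.9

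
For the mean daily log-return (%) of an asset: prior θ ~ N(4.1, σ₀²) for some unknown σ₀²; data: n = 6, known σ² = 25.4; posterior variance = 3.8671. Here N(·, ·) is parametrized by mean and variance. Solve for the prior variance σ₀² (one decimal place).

σ₀² = 44.7

Posterior precision equals prior precision plus data precision: 1/σ_n² = 1/σ₀² + n/σ².
So 1/σ₀² = 1/3.8671 − 6/25.4 = 0.258592 − 0.236220 = 0.022372.
Hence σ₀² = 1/0.022372 ≈ 44.7.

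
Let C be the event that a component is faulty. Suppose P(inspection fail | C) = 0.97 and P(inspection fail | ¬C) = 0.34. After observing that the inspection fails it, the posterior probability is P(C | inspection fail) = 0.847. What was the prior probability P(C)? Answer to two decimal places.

In odds form, posterior odds = prior odds × likelihood ratio, so prior odds = posterior odds ÷ LR.
Posterior odds = 0.847/(1−0.847) = 5.5359. LR = 0.97/0.34 = 2.8529.
Prior odds = 5.5359/2.8529 = 1.9404, so P(C) = 1.9404/(1+1.9404) ≈ 0.66.

P(C) = 0.66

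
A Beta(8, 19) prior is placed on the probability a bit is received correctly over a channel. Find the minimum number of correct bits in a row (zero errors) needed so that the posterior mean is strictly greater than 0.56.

After k correct bits and 0 errors the posterior is Beta(8+k, 19), with mean (8+k)/(8+19+k).
Set (8+k)/(27+k) > 0.56 and solve: k > (0.56·27 − 8)/(1 − 0.56) = 16.182.
The smallest integer exceeding 16.182 is 17.

k = 17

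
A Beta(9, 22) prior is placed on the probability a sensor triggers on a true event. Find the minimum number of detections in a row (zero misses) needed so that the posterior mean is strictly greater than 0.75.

After k detections and 0 misses the posterior is Beta(9+k, 22), with mean (9+k)/(9+22+k).
Set (9+k)/(31+k) > 0.75 and solve: k > (0.75·31 − 9)/(1 − 0.75) = 57.000.
The smallest integer exceeding 57.000 is 58.

k = 58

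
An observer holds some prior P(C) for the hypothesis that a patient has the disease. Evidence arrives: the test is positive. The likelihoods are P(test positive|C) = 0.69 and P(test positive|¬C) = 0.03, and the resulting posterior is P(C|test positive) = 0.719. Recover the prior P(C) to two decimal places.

P(C) = 0.10

In odds form, posterior odds = prior odds × likelihood ratio, so prior odds = posterior odds ÷ LR.
Posterior odds = 0.719/(1−0.719) = 2.5587. LR = 0.69/0.03 = 23.0000.
Prior odds = 2.5587/23.0000 = 0.1112, so P(C) = 0.1112/(1+0.1112) ≈ 0.10.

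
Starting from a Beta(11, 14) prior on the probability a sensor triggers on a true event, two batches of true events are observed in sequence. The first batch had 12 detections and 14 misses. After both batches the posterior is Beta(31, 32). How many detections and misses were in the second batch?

Because Beta–binomial updating is additive in the counts, the combined data contributed (α_post−α_prior, β_post−β_prior) successes and failures.
Total across both batches: 31−11=20 detections, 32−14=18 misses.
Subtract the first batch: 20−12=8 detections and 18−14=4 misses.

8 detections and 4 misses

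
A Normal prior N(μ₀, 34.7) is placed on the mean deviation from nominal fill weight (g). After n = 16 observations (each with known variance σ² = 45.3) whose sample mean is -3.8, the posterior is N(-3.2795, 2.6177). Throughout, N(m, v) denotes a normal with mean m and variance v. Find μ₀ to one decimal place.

The posterior mean is a precision-weighted average: μ_n = (τ₀μ₀ + τ_data·x̄)/(τ₀+τ_data), with τ₀=1/σ₀² and τ_data=n/σ².
Here τ₀ = 1/34.7 = 0.028818 and τ_data = 16/45.3 = 0.353201, so τ_n = 0.382019.
Rearranging for μ₀: μ₀ = (μ_n·τ_n − τ_data·x̄)/τ₀ = (-3.2795·0.382019 − 0.353201·-3.8) / 0.028818 = 0.089332/0.028818 ≈ 3.1.

μ₀ = 3.1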